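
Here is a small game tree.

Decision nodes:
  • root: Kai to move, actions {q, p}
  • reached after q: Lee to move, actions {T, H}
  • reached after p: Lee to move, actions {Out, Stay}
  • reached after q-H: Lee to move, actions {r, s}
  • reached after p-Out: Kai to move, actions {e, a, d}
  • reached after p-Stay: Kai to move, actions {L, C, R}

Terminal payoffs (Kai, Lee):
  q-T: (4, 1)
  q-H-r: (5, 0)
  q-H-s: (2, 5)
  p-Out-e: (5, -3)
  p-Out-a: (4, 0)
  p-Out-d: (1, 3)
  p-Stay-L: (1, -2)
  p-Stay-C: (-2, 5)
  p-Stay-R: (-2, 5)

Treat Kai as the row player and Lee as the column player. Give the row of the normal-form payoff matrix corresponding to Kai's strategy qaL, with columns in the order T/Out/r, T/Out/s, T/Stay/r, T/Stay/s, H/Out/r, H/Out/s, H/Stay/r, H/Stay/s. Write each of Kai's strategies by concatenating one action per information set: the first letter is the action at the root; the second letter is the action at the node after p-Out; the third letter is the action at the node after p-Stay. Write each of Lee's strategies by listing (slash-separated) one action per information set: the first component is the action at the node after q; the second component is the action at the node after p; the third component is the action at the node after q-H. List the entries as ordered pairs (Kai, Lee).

(4,1) (4,1) (4,1) (4,1) (5,0) (2,5) (5,0) (2,5)

vs T/Out/r: Kai plays q → Lee plays T at [q] → (4, 1)
vs T/Out/s: Kai plays q → Lee plays T at [q] → (4, 1)
vs T/Stay/r: Kai plays q → Lee plays T at [q] → (4, 1)
vs T/Stay/s: Kai plays q → Lee plays T at [q] → (4, 1)
vs H/Out/r: Kai plays q → Lee plays H at [q] → Lee plays r at [q-H] → (5, 0)
vs H/Out/s: Kai plays q → Lee plays H at [q] → Lee plays s at [q-H] → (2, 5)
vs H/Stay/r: Kai plays q → Lee plays H at [q] → Lee plays r at [q-H] → (5, 0)
vs H/Stay/s: Kai plays q → Lee plays H at [q] → Lee plays s at [q-H] → (2, 5)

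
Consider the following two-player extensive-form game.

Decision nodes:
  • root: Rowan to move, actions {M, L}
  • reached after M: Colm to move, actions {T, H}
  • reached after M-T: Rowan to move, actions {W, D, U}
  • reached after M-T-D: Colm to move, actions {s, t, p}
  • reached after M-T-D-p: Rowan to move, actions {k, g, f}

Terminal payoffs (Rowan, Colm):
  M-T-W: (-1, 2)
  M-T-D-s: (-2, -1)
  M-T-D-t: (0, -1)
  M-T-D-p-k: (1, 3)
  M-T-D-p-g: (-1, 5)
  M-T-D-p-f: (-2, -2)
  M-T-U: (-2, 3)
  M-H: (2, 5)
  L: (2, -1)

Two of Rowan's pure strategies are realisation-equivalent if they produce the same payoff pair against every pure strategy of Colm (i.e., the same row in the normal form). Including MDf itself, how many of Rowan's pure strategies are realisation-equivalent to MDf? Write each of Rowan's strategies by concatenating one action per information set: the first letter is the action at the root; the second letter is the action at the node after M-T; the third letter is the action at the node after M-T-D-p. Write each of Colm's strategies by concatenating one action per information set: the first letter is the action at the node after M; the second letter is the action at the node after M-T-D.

1

Row for MDf (columns Ts, Tt, Tp, Hs, Ht, Hp): (-2,-1) (0,-1) (-2,-2) (2,5) (2,5) (2,5).
Every one of Rowan's information sets is on the play path for some reply by Colm when Rowan follows MDf.
Changing the action at any of them therefore changes at least one column, so only MDf itself gives this row.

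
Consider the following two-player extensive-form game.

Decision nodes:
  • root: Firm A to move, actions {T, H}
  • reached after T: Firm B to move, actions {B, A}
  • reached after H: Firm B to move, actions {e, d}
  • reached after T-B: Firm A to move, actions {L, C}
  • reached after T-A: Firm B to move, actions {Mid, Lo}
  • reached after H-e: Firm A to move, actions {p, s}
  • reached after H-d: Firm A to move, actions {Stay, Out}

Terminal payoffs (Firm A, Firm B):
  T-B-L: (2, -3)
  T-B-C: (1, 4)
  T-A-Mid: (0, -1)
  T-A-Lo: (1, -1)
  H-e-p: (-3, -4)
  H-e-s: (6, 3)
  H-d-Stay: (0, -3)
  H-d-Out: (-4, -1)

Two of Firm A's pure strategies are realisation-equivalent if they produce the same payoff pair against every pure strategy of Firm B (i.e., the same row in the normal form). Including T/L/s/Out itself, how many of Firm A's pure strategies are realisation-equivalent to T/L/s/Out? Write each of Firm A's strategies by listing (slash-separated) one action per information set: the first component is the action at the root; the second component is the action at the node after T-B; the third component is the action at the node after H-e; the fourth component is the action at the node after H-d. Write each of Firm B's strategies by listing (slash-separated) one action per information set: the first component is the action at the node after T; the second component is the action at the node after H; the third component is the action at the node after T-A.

4

Row for T/L/s/Out (columns B/e/Mid, B/e/Lo, B/d/Mid, B/d/Lo, A/e/Mid, A/e/Lo, A/d/Mid, A/d/Lo): (2,-3) (2,-3) (2,-3) (2,-3) (0,-1) (1,-1) (0,-1) (1,-1).
Under T/L/s/Out, Firm A's choice at the node after H-e and at the node after H-d can never be reached regardless of what Firm B does, so varying those choices leaves every outcome unchanged.
Holding the reachable choices fixed and varying the unreachable ones freely already gives 2 × 2 = 4 equivalent strategies.
No other strategy reproduces this row, so those 4 are the full class: T/L/p/Stay, T/L/p/Out, T/L/s/Stay, T/L/s/Out.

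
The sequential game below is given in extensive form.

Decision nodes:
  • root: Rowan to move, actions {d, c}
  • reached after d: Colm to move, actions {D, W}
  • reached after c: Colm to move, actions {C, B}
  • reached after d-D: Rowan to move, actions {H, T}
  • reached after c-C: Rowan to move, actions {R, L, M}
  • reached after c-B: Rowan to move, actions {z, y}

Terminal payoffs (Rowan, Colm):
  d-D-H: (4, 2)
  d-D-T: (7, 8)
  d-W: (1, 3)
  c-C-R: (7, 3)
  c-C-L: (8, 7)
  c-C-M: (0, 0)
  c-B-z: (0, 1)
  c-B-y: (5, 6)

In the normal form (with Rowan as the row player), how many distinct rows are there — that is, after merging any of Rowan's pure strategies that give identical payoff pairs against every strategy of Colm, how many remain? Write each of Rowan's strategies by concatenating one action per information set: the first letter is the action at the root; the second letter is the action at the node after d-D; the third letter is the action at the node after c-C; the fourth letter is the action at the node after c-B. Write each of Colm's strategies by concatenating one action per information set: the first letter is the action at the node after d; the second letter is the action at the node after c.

8

Rowan has 24 pure strategies: dHRz, dHRy, dHLz, dHLy, dHMz, dHMy, dTRz, dTRy, dTLz, dTLy, dTMz, dTMy, cHRz, cHRy, cHLz, cHLy, cHMz, cHMy, cTRz, cTRy, cTLz, cTLy, cTMz, cTMy. Columns: DC, DB, WC, WB.
{dHRz, dHRy, dHLz, dHLy, dHMz, dHMy} → row (4,2) (4,2) (1,3) (1,3)
{dTRz, dTRy, dTLz, dTLy, dTMz, dTMy} → row (7,8) (7,8) (1,3) (1,3)
{cHRz, cTRz} → row (7,3) (0,1) (7,3) (0,1)
{cHRy, cTRy} → row (7,3) (5,6) (7,3) (5,6)
{cHLz, cTLz} → row (8,7) (0,1) (8,7) (0,1)
{cHLy, cTLy} → row (8,7) (5,6) (8,7) (5,6)
{cHMz, cTMz} → row (0,0) (0,1) (0,0) (0,1)
{cHMy, cTMy} → row (0,0) (5,6) (0,0) (5,6)
That's 8 distinct rows out of 24 strategies.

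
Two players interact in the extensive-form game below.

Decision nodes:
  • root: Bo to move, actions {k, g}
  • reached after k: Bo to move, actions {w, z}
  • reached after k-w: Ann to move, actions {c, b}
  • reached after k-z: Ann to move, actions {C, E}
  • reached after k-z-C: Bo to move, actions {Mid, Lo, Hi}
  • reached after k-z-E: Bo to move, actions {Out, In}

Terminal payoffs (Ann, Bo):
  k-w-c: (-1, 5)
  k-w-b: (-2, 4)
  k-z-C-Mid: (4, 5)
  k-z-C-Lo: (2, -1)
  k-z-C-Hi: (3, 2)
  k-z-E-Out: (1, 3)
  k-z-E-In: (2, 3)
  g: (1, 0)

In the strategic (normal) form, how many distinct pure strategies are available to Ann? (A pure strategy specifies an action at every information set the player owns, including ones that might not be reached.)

4

Ann owns the node after k-w with actions {c, b} — two choices.
Ann owns the node after k-z with actions {C, E} — two choices.
A pure strategy fixes one action at each information set independently, so the count is the product 2 × 2 = 4.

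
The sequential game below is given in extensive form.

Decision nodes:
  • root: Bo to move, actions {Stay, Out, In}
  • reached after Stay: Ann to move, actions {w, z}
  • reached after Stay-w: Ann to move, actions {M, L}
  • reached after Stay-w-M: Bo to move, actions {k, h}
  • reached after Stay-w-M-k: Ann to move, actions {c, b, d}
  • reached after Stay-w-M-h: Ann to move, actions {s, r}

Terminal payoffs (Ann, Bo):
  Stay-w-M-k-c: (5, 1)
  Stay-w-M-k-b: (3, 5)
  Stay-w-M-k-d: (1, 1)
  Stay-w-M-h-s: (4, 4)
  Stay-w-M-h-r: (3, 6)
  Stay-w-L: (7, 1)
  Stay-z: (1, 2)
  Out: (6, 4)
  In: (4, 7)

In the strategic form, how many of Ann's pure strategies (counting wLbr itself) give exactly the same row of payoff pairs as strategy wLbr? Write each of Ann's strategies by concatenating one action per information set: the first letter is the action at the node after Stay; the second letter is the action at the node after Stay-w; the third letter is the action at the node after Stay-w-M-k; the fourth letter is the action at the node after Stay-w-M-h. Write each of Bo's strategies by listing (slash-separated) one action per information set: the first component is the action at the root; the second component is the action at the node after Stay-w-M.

Row for wLbr (columns Stay/k, Stay/h, Out/k, Out/h, In/k, In/h): (7,1) (7,1) (6,4) (6,4) (4,7) (4,7).
Under wLbr, Ann's choice at the node after Stay-w-M-k and at the node after Stay-w-M-h can never be reached regardless of what Bo does, so varying those choices leaves every outcome unchanged.
Holding the reachable choices fixed and varying the unreachable ones freely already gives 3 × 2 = 6 equivalent strategies.
No other strategy reproduces this row, so those 6 are the full class: wLcs, wLcr, wLbs, wLbr, wLds, wLdr.

6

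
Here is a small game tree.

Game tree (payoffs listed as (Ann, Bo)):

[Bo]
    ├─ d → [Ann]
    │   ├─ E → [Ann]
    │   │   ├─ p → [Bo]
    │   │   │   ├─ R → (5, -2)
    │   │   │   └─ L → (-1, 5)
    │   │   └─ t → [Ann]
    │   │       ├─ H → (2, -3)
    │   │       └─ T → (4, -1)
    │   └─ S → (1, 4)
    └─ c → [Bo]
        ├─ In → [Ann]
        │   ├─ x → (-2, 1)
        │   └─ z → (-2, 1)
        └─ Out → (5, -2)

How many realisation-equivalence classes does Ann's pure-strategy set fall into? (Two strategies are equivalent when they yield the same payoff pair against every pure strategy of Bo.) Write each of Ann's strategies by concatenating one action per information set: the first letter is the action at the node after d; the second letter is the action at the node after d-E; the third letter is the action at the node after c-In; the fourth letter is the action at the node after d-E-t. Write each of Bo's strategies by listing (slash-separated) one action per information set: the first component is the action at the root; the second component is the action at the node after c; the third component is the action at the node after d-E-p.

Ann has 16 pure strategies: EpxH, EpxT, EpzH, EpzT, EtxH, EtxT, EtzH, EtzT, SpxH, SpxT, SpzH, SpzT, StxH, StxT, StzH, StzT. Columns: d/In/R, d/In/L, d/Out/R, d/Out/L, c/In/R, c/In/L, c/Out/R, c/Out/L.
{EpxH, EpxT, EpzH, EpzT} → row (5,-2) (-1,5) (5,-2) (-1,5) (-2,1) (-2,1) (5,-2) (5,-2)
{EtxH, EtzH} → row (2,-3) (2,-3) (2,-3) (2,-3) (-2,1) (-2,1) (5,-2) (5,-2)
{EtxT, EtzT} → row (4,-1) (4,-1) (4,-1) (4,-1) (-2,1) (-2,1) (5,-2) (5,-2)
{SpxH, SpxT, SpzH, SpzT, StxH, StxT, StzH, StzT} → row (1,4) (1,4) (1,4) (1,4) (-2,1) (-2,1) (5,-2) (5,-2)
That's 4 distinct rows out of 16 strategies.

4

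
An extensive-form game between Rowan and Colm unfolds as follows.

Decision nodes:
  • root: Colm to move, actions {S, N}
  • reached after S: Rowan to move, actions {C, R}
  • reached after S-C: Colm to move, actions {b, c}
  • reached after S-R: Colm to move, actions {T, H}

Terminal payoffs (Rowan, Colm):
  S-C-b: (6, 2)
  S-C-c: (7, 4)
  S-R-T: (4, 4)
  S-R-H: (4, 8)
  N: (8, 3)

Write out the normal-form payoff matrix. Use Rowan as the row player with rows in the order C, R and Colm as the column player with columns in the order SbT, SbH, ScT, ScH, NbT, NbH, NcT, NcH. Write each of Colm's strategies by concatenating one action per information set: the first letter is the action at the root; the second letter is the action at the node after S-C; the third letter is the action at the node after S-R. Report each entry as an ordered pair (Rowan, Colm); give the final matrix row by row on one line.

C: (6,2) (6,2) (7,4) (7,4) (8,3) (8,3) (8,3) (8,3) | R: (4,4) (4,8) (4,4) (4,8) (8,3) (8,3) (8,3) (8,3)

Row C: SbT→(6,2), SbH→(6,2), ScT→(7,4), ScH→(7,4), NbT→(8,3), NbH→(8,3), NcT→(8,3), NcH→(8,3)
Row R: SbT→(4,4), SbH→(4,8), ScT→(4,4), ScH→(4,8), NbT→(8,3), NbH→(8,3), NcT→(8,3), NcH→(8,3)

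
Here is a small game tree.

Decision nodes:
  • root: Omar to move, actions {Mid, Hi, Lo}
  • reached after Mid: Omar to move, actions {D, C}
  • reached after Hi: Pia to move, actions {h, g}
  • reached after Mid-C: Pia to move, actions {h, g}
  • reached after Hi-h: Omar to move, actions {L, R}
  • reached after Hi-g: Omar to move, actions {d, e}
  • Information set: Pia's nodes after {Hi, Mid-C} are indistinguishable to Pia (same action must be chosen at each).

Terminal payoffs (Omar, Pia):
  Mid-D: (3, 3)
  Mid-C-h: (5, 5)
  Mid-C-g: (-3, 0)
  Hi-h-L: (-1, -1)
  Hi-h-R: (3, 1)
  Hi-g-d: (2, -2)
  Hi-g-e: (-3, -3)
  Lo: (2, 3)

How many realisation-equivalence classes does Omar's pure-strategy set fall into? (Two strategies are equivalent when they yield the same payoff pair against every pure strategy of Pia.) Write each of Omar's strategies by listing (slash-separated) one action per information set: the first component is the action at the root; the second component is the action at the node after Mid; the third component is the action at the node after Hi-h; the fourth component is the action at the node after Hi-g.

7

Omar has 24 pure strategies: Mid/D/L/d, Mid/D/L/e, Mid/D/R/d, Mid/D/R/e, Mid/C/L/d, Mid/C/L/e, Mid/C/R/d, Mid/C/R/e, Hi/D/L/d, Hi/D/L/e, Hi/D/R/d, Hi/D/R/e, Hi/C/L/d, Hi/C/L/e, Hi/C/R/d, Hi/C/R/e, Lo/D/L/d, Lo/D/L/e, Lo/D/R/d, Lo/D/R/e, Lo/C/L/d, Lo/C/L/e, Lo/C/R/d, Lo/C/R/e. Columns: h, g.
{Mid/D/L/d, Mid/D/L/e, Mid/D/R/d, Mid/D/R/e} → row (3,3) (3,3)
{Mid/C/L/d, Mid/C/L/e, Mid/C/R/d, Mid/C/R/e} → row (5,5) (-3,0)
{Hi/D/L/d, Hi/C/L/d} → row (-1,-1) (2,-2)
{Hi/D/L/e, Hi/C/L/e} → row (-1,-1) (-3,-3)
{Hi/D/R/d, Hi/C/R/d} → row (3,1) (2,-2)
{Hi/D/R/e, Hi/C/R/e} → row (3,1) (-3,-3)
{Lo/D/L/d, Lo/D/L/e, Lo/D/R/d, Lo/D/R/e, Lo/C/L/d, Lo/C/L/e, Lo/C/R/d, Lo/C/R/e} → row (2,3) (2,3)
That's 7 distinct rows out of 24 strategies.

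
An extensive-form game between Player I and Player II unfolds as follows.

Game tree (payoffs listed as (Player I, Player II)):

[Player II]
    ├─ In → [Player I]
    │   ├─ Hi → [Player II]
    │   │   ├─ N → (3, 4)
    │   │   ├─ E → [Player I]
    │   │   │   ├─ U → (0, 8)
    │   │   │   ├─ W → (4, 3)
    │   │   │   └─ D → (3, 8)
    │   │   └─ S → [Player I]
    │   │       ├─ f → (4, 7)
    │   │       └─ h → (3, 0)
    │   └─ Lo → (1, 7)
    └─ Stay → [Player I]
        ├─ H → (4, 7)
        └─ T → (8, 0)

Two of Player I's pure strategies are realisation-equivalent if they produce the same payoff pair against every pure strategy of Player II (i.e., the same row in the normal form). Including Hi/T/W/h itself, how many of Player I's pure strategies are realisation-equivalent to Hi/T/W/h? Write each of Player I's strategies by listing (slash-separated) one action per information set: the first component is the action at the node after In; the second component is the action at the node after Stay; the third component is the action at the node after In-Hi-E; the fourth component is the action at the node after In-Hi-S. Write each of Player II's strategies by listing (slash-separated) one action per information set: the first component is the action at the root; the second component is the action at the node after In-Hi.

1

Row for Hi/T/W/h (columns In/N, In/E, In/S, Stay/N, Stay/E, Stay/S): (3,4) (4,3) (3,0) (8,0) (8,0) (8,0).
Every one of Player I's information sets is on the play path for some reply by Player II when Player I follows Hi/T/W/h.
Changing the action at any of them therefore changes at least one column, so only Hi/T/W/h itself gives this row.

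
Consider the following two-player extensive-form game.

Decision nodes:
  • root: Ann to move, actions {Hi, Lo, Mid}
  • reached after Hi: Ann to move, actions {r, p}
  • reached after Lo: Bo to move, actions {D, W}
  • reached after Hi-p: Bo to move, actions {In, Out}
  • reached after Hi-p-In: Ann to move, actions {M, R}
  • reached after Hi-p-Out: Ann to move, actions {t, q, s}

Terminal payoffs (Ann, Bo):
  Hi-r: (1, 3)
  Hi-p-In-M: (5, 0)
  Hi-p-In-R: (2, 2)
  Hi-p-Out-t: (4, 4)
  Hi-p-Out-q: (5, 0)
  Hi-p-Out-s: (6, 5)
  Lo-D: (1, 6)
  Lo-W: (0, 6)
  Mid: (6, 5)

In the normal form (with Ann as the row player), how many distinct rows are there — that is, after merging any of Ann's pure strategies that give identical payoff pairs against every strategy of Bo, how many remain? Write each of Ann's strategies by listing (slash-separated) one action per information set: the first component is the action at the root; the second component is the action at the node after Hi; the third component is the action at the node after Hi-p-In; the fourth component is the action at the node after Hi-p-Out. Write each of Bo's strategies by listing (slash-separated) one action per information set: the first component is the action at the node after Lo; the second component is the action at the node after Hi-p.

Ann has 36 pure strategies: Hi/r/M/t, Hi/r/M/q, Hi/r/M/s, Hi/r/R/t, Hi/r/R/q, Hi/r/R/s, Hi/p/M/t, Hi/p/M/q, Hi/p/M/s, Hi/p/R/t, Hi/p/R/q, Hi/p/R/s, Lo/r/M/t, Lo/r/M/q, Lo/r/M/s, Lo/r/R/t, Lo/r/R/q, Lo/r/R/s, Lo/p/M/t, Lo/p/M/q, Lo/p/M/s, Lo/p/R/t, Lo/p/R/q, Lo/p/R/s, Mid/r/M/t, Mid/r/M/q, Mid/r/M/s, Mid/r/R/t, Mid/r/R/q, Mid/r/R/s, Mid/p/M/t, Mid/p/M/q, Mid/p/M/s, Mid/p/R/t, Mid/p/R/q, Mid/p/R/s. Columns: D/In, D/Out, W/In, W/Out.
{Hi/r/M/t, Hi/r/M/q, Hi/r/M/s, Hi/r/R/t, Hi/r/R/q, Hi/r/R/s} → row (1,3) (1,3) (1,3) (1,3)
{Hi/p/M/t} → row (5,0) (4,4) (5,0) (4,4)
{Hi/p/M/q} → row (5,0) (5,0) (5,0) (5,0)
{Hi/p/M/s} → row (5,0) (6,5) (5,0) (6,5)
{Hi/p/R/t} → row (2,2) (4,4) (2,2) (4,4)
{Hi/p/R/q} → row (2,2) (5,0) (2,2) (5,0)
{Hi/p/R/s} → row (2,2) (6,5) (2,2) (6,5)
{Lo/r/M/t, Lo/r/M/q, Lo/r/M/s, Lo/r/R/t, Lo/r/R/q, Lo/r/R/s, Lo/p/M/t, Lo/p/M/q, Lo/p/M/s, Lo/p/R/t, Lo/p/R/q, Lo/p/R/s} → row (1,6) (1,6) (0,6) (0,6)
{Mid/r/M/t, Mid/r/M/q, Mid/r/M/s, Mid/r/R/t, Mid/r/R/q, Mid/r/R/s, Mid/p/M/t, Mid/p/M/q, Mid/p/M/s, Mid/p/R/t, Mid/p/R/q, Mid/p/R/s} → row (6,5) (6,5) (6,5) (6,5)
That's 9 distinct rows out of 36 strategies.

9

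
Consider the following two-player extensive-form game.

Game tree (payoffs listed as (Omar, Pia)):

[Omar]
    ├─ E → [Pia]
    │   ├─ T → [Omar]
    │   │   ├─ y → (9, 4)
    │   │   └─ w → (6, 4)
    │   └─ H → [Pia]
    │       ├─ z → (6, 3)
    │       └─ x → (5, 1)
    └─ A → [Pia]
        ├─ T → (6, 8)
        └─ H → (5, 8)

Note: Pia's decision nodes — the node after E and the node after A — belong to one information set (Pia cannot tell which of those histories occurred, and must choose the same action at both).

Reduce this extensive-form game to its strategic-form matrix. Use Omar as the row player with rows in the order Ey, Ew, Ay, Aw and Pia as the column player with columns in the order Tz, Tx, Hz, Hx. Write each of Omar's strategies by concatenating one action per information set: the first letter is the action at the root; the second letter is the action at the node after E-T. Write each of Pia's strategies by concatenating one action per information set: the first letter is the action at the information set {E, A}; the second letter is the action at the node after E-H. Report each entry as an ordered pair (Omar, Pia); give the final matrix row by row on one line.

Ey: (9,4) (9,4) (6,3) (5,1) | Ew: (6,4) (6,4) (6,3) (5,1) | Ay: (6,8) (6,8) (5,8) (5,8) | Aw: (6,8) (6,8) (5,8) (5,8)

           Tz       Tx       Hz       Hx
  Ey    (9,4)    (9,4)    (6,3)    (5,1)
  Ew    (6,4)    (6,4)    (6,3)    (5,1)
  Ay    (6,8)    (6,8)    (5,8)    (5,8)
  Aw    (6,8)    (6,8)    (5,8)    (5,8)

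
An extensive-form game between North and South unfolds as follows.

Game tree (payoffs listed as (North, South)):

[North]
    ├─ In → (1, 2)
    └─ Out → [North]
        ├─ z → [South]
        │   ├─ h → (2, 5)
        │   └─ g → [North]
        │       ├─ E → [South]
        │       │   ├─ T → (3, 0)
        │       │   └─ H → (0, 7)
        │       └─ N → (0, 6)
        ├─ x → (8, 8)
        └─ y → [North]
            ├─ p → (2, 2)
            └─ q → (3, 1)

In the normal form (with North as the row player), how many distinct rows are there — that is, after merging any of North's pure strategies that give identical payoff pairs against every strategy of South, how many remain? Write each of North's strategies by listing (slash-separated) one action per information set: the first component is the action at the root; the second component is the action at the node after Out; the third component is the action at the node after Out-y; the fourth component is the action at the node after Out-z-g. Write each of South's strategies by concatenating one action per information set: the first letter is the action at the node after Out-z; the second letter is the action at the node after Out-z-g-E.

6

North has 24 pure strategies: In/z/p/E, In/z/p/N, In/z/q/E, In/z/q/N, In/x/p/E, In/x/p/N, In/x/q/E, In/x/q/N, In/y/p/E, In/y/p/N, In/y/q/E, In/y/q/N, Out/z/p/E, Out/z/p/N, Out/z/q/E, Out/z/q/N, Out/x/p/E, Out/x/p/N, Out/x/q/E, Out/x/q/N, Out/y/p/E, Out/y/p/N, Out/y/q/E, Out/y/q/N. Columns: hT, hH, gT, gH.
{In/z/p/E, In/z/p/N, In/z/q/E, In/z/q/N, In/x/p/E, In/x/p/N, In/x/q/E, In/x/q/N, In/y/p/E, In/y/p/N, In/y/q/E, In/y/q/N} → row (1,2) (1,2) (1,2) (1,2)
{Out/z/p/E, Out/z/q/E} → row (2,5) (2,5) (3,0) (0,7)
{Out/z/p/N, Out/z/q/N} → row (2,5) (2,5) (0,6) (0,6)
{Out/x/p/E, Out/x/p/N, Out/x/q/E, Out/x/q/N} → row (8,8) (8,8) (8,8) (8,8)
{Out/y/p/E, Out/y/p/N} → row (2,2) (2,2) (2,2) (2,2)
{Out/y/q/E, Out/y/q/N} → row (3,1) (3,1) (3,1) (3,1)
That's 6 distinct rows out of 24 strategies.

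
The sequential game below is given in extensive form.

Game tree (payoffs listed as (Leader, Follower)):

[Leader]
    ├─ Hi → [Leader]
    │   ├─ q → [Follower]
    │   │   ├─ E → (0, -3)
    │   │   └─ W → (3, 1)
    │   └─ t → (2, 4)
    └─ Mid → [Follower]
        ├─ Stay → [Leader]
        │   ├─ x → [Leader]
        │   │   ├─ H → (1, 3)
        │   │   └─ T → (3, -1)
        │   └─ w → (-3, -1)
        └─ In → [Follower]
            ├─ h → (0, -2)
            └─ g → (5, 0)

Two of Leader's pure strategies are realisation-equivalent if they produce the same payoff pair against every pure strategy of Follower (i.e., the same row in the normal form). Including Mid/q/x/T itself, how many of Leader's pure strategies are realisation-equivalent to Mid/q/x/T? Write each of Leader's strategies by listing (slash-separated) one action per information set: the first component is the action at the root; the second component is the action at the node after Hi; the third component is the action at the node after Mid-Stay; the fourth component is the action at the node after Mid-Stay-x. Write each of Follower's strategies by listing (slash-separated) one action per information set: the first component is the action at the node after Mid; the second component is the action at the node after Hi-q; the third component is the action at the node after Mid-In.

Row for Mid/q/x/T (columns Stay/E/h, Stay/E/g, Stay/W/h, Stay/W/g, In/E/h, In/E/g, In/W/h, In/W/g): (3,-1) (3,-1) (3,-1) (3,-1) (0,-2) (5,0) (0,-2) (5,0).
Under Mid/q/x/T, Leader's choice at the node after Hi can never be reached regardless of what Follower does, so varying those choices leaves every outcome unchanged.
Holding the reachable choices fixed and varying the unreachable one freely already gives 2 equivalent strategies.
No other strategy reproduces this row, so those 2 are the full class: Mid/q/x/T, Mid/t/x/T.

2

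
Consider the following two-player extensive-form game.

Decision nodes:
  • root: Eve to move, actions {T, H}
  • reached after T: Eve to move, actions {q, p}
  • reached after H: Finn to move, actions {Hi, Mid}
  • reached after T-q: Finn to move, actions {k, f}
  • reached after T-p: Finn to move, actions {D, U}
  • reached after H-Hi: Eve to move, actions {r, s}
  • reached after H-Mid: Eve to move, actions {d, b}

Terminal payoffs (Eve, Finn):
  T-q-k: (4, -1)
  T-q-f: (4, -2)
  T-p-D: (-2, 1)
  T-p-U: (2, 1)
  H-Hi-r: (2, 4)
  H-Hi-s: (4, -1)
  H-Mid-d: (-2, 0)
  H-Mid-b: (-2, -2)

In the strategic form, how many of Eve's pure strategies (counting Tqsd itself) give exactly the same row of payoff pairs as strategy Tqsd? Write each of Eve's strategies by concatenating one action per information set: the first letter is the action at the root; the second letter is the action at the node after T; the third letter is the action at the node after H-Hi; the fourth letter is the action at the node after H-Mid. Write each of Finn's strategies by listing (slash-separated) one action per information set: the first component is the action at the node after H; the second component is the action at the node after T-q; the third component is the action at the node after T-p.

4

Row for Tqsd (columns Hi/k/D, Hi/k/U, Hi/f/D, Hi/f/U, Mid/k/D, Mid/k/U, Mid/f/D, Mid/f/U): (4,-1) (4,-1) (4,-2) (4,-2) (4,-1) (4,-1) (4,-2) (4,-2).
Under Tqsd, Eve's choice at the node after H-Hi and at the node after H-Mid can never be reached regardless of what Finn does, so varying those choices leaves every outcome unchanged.
Holding the reachable choices fixed and varying the unreachable ones freely already gives 2 × 2 = 4 equivalent strategies.
No other strategy reproduces this row, so those 4 are the full class: Tqrd, Tqrb, Tqsd, Tqsb.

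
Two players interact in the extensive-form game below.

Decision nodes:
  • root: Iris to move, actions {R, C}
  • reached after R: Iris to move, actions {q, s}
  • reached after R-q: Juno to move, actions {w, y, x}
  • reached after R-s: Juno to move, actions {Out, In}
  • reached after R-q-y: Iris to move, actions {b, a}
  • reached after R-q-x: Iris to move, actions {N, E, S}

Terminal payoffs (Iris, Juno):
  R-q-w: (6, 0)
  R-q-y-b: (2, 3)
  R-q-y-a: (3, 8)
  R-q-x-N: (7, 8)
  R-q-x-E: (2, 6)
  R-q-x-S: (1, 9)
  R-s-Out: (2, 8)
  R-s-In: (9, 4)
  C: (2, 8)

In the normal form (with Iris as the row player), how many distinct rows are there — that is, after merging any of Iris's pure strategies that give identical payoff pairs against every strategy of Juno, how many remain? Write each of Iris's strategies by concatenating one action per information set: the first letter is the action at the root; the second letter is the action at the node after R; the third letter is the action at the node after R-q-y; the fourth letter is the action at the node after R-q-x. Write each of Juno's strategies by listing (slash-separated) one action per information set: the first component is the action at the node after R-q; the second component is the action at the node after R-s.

8

Iris has 24 pure strategies: RqbN, RqbE, RqbS, RqaN, RqaE, RqaS, RsbN, RsbE, RsbS, RsaN, RsaE, RsaS, CqbN, CqbE, CqbS, CqaN, CqaE, CqaS, CsbN, CsbE, CsbS, CsaN, CsaE, CsaS. Columns: w/Out, w/In, y/Out, y/In, x/Out, x/In.
{RqbN} → row (6,0) (6,0) (2,3) (2,3) (7,8) (7,8)
{RqbE} → row (6,0) (6,0) (2,3) (2,3) (2,6) (2,6)
{RqbS} → row (6,0) (6,0) (2,3) (2,3) (1,9) (1,9)
{RqaN} → row (6,0) (6,0) (3,8) (3,8) (7,8) (7,8)
{RqaE} → row (6,0) (6,0) (3,8) (3,8) (2,6) (2,6)
{RqaS} → row (6,0) (6,0) (3,8) (3,8) (1,9) (1,9)
{RsbN, RsbE, RsbS, RsaN, RsaE, RsaS} → row (2,8) (9,4) (2,8) (9,4) (2,8) (9,4)
{CqbN, CqbE, CqbS, CqaN, CqaE, CqaS, CsbN, CsbE, CsbS, CsaN, CsaE, CsaS} → row (2,8) (2,8) (2,8) (2,8) (2,8) (2,8)
That's 8 distinct rows out of 24 strategies.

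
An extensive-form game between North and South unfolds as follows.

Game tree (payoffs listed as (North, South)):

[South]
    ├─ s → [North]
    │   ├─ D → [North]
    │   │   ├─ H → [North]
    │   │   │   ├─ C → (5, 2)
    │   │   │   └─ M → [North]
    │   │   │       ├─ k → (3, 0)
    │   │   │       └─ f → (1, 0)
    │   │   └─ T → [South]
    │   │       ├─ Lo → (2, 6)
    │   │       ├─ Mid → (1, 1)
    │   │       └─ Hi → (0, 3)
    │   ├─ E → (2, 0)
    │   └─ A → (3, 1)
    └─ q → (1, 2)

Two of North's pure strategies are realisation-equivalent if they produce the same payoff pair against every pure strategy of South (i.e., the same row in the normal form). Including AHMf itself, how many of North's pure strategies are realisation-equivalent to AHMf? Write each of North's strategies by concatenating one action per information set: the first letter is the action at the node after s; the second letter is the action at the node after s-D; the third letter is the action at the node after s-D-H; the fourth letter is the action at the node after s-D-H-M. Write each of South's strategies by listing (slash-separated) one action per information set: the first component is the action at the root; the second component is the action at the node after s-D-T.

Row for AHMf (columns s/Lo, s/Mid, s/Hi, q/Lo, q/Mid, q/Hi): (3,1) (3,1) (3,1) (1,2) (1,2) (1,2).
Under AHMf, North's choice at the node after s-D and at the node after s-D-H and at the node after s-D-H-M can never be reached regardless of what South does, so varying those choices leaves every outcome unchanged.
Holding the reachable choices fixed and varying the unreachable ones freely already gives 2 × 2 × 2 = 8 equivalent strategies.
No other strategy reproduces this row, so those 8 are the full class: AHCk, AHCf, AHMk, AHMf, ATCk, ATCf, ATMk, ATMf.

8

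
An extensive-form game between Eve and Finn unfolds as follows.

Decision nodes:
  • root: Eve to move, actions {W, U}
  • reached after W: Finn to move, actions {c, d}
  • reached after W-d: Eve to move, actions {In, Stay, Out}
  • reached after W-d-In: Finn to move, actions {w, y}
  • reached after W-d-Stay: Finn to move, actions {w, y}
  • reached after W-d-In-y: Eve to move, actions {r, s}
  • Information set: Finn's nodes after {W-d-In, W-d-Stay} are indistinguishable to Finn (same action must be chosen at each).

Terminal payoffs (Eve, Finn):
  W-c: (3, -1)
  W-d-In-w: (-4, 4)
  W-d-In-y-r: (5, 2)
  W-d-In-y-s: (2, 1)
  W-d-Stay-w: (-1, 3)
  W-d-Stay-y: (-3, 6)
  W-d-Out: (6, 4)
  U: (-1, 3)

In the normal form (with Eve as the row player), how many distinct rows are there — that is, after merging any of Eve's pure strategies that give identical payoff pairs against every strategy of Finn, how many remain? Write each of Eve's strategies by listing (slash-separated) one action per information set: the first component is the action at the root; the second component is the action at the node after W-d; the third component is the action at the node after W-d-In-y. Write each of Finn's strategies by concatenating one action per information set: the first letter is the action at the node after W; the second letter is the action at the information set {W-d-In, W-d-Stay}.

5

Eve has 12 pure strategies: W/In/r, W/In/s, W/Stay/r, W/Stay/s, W/Out/r, W/Out/s, U/In/r, U/In/s, U/Stay/r, U/Stay/s, U/Out/r, U/Out/s. Columns: cw, cy, dw, dy.
{W/In/r} → row (3,-1) (3,-1) (-4,4) (5,2)
{W/In/s} → row (3,-1) (3,-1) (-4,4) (2,1)
{W/Stay/r, W/Stay/s} → row (3,-1) (3,-1) (-1,3) (-3,6)
{W/Out/r, W/Out/s} → row (3,-1) (3,-1) (6,4) (6,4)
{U/In/r, U/In/s, U/Stay/r, U/Stay/s, U/Out/r, U/Out/s} → row (-1,3) (-1,3) (-1,3) (-1,3)
That's 5 distinct rows out of 12 strategies.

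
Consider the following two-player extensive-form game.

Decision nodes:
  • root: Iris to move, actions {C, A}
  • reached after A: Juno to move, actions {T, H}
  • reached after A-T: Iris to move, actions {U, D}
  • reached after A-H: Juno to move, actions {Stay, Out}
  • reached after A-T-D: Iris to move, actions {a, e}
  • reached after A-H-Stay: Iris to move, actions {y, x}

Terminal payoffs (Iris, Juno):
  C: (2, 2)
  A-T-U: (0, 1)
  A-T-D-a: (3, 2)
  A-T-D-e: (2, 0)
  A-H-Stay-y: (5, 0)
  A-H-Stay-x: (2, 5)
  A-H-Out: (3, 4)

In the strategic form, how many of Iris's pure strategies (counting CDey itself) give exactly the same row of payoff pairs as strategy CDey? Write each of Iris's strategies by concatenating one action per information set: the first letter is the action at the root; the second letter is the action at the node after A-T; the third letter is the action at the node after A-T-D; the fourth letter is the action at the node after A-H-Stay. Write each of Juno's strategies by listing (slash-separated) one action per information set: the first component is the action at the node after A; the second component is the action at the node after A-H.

8

Row for CDey (columns T/Stay, T/Out, H/Stay, H/Out): (2,2) (2,2) (2,2) (2,2).
Under CDey, Iris's choice at the node after A-T and at the node after A-T-D and at the node after A-H-Stay can never be reached regardless of what Juno does, so varying those choices leaves every outcome unchanged.
Holding the reachable choices fixed and varying the unreachable ones freely already gives 2 × 2 × 2 = 8 equivalent strategies.
No other strategy reproduces this row, so those 8 are the full class: CUay, CUax, CUey, CUex, CDay, CDax, CDey, CDex.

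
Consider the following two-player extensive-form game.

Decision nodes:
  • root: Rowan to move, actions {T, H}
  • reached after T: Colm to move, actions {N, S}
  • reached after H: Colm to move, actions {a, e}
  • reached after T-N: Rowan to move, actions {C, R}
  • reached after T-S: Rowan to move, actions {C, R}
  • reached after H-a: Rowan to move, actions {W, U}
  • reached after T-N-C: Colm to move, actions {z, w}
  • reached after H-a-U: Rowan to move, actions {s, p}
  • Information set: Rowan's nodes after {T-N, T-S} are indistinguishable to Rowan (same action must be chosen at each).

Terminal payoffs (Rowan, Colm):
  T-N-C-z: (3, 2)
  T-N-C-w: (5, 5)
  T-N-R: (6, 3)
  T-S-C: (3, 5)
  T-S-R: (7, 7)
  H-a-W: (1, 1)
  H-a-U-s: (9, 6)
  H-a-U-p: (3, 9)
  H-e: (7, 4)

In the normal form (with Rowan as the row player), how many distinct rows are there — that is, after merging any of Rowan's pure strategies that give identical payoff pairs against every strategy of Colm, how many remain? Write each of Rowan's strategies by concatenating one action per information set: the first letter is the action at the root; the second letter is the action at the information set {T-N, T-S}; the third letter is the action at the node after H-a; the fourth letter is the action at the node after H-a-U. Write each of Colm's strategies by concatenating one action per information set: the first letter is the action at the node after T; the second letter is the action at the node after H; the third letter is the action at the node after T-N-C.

5

Rowan has 16 pure strategies: TCWs, TCWp, TCUs, TCUp, TRWs, TRWp, TRUs, TRUp, HCWs, HCWp, HCUs, HCUp, HRWs, HRWp, HRUs, HRUp. Columns: Naz, Naw, Nez, New, Saz, Saw, Sez, Sew.
{TCWs, TCWp, TCUs, TCUp} → row (3,2) (5,5) (3,2) (5,5) (3,5) (3,5) (3,5) (3,5)
{TRWs, TRWp, TRUs, TRUp} → row (6,3) (6,3) (6,3) (6,3) (7,7) (7,7) (7,7) (7,7)
{HCWs, HCWp, HRWs, HRWp} → row (1,1) (1,1) (7,4) (7,4) (1,1) (1,1) (7,4) (7,4)
{HCUs, HRUs} → row (9,6) (9,6) (7,4) (7,4) (9,6) (9,6) (7,4) (7,4)
{HCUp, HRUp} → row (3,9) (3,9) (7,4) (7,4) (3,9) (3,9) (7,4) (7,4)
That's 5 distinct rows out of 16 strategies.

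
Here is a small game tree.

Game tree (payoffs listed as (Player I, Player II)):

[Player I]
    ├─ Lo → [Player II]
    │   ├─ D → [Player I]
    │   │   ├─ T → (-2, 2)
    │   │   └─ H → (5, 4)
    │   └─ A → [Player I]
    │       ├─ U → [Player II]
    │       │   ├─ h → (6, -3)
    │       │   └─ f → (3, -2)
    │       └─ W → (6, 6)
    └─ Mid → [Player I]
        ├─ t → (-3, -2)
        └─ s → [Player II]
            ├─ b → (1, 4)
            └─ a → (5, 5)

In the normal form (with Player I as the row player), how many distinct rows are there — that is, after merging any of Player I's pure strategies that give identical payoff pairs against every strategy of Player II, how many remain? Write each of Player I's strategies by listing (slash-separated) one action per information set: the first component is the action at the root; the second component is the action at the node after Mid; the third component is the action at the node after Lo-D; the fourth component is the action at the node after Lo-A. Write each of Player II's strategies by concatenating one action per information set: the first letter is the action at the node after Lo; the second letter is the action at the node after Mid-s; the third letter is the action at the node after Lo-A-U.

Player I has 16 pure strategies: Lo/t/T/U, Lo/t/T/W, Lo/t/H/U, Lo/t/H/W, Lo/s/T/U, Lo/s/T/W, Lo/s/H/U, Lo/s/H/W, Mid/t/T/U, Mid/t/T/W, Mid/t/H/U, Mid/t/H/W, Mid/s/T/U, Mid/s/T/W, Mid/s/H/U, Mid/s/H/W. Columns: Dbh, Dbf, Dah, Daf, Abh, Abf, Aah, Aaf.
{Lo/t/T/U, Lo/s/T/U} → row (-2,2) (-2,2) (-2,2) (-2,2) (6,-3) (3,-2) (6,-3) (3,-2)
{Lo/t/T/W, Lo/s/T/W} → row (-2,2) (-2,2) (-2,2) (-2,2) (6,6) (6,6) (6,6) (6,6)
{Lo/t/H/U, Lo/s/H/U} → row (5,4) (5,4) (5,4) (5,4) (6,-3) (3,-2) (6,-3) (3,-2)
{Lo/t/H/W, Lo/s/H/W} → row (5,4) (5,4) (5,4) (5,4) (6,6) (6,6) (6,6) (6,6)
{Mid/t/T/U, Mid/t/T/W, Mid/t/H/U, Mid/t/H/W} → row (-3,-2) (-3,-2) (-3,-2) (-3,-2) (-3,-2) (-3,-2) (-3,-2) (-3,-2)
{Mid/s/T/U, Mid/s/T/W, Mid/s/H/U, Mid/s/H/W} → row (1,4) (1,4) (5,5) (5,5) (1,4) (1,4) (5,5) (5,5)
That's 6 distinct rows out of 16 strategies.

6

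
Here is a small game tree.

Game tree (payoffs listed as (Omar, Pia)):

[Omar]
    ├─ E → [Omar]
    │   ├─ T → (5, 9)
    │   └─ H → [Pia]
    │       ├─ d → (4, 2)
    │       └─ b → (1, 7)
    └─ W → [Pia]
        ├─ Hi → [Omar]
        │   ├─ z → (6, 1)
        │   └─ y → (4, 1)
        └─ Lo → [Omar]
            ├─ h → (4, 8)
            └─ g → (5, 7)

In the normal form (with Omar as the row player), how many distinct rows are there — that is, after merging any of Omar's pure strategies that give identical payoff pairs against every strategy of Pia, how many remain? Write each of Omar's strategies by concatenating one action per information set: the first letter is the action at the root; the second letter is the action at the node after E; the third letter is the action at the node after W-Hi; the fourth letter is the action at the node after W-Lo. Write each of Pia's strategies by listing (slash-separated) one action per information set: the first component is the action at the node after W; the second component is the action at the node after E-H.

6

Omar has 16 pure strategies: ETzh, ETzg, ETyh, ETyg, EHzh, EHzg, EHyh, EHyg, WTzh, WTzg, WTyh, WTyg, WHzh, WHzg, WHyh, WHyg. Columns: Hi/d, Hi/b, Lo/d, Lo/b.
{ETzh, ETzg, ETyh, ETyg} → row (5,9) (5,9) (5,9) (5,9)
{EHzh, EHzg, EHyh, EHyg} → row (4,2) (1,7) (4,2) (1,7)
{WTzh, WHzh} → row (6,1) (6,1) (4,8) (4,8)
{WTzg, WHzg} → row (6,1) (6,1) (5,7) (5,7)
{WTyh, WHyh} → row (4,1) (4,1) (4,8) (4,8)
{WTyg, WHyg} → row (4,1) (4,1) (5,7) (5,7)
That's 6 distinct rows out of 16 strategies.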